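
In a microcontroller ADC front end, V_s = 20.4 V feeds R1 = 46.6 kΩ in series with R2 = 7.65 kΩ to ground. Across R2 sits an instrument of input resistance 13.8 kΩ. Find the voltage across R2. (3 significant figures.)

The load sits in parallel with R2, giving an effective lower resistance R2' = R2·R_L/(R2+R_L) = 4.922 kΩ.
Then V_out = V_s · R2'/(R1 + R2') = 20.4 × 4.922/51.52 = 1.949 V.

V_out ≈ 1.95 V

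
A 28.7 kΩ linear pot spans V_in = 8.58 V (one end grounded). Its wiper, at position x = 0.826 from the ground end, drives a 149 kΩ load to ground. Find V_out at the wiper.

Split the track: R_lower = x·R_p = 23.71 kΩ, R_upper = (1−x)·R_p = 4.994 kΩ.
R_L loads the lower segment: effective lower R = 20.45 kΩ.
Then V_out = V_in · 20.45/(4.994 + 20.45) = 6.896 V.
(Unloaded: V_out = x·V_in = 7.09 V.)

V_out ≈ 6.90 V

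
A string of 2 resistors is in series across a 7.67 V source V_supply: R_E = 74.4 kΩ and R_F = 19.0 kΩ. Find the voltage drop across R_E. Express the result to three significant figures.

ΣR = 74.4 + 19.0 = 93.40 kΩ.
V = V_supply · R/ΣR = 7.67 × 0.7966 = 6.110 V.

V ≈ 6.11 V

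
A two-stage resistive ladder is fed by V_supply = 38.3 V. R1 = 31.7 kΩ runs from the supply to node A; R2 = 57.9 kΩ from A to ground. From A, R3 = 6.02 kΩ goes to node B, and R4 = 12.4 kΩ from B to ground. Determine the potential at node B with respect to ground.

V_B ≈ 7.89 V

The second stage (R3 + R4 = 18.42 kΩ) loads node A in parallel with R2.
Effective lower resistance at A: R2 ‖ 18.42 = 13.97 kΩ.
V_A = 38.3 × 13.97/(31.7 + 13.97) = 11.72 V.
V_B = V_A × 0.6732 = 7.888 V.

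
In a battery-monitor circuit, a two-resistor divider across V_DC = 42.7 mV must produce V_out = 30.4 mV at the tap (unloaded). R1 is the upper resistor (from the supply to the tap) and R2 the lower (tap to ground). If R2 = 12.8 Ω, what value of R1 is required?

R1 ≈ 5.18 Ω

V_out/V_DC = R2/(R1+R2) = 0.7119.
Rearranging, R1 = R2·(1−k)/k = 12.8 × 0.4046 = 5.179 Ω.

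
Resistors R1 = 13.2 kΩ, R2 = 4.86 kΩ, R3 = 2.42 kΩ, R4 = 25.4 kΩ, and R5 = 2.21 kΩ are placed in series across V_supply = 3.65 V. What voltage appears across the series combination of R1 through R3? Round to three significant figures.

Total series resistance ΣR = 13.2 + 4.86 + 2.42 + 25.4 + 2.21 = 48.09 kΩ.
R_{R1..R3} = 13.2 + 4.86 + 2.42 = 20.48 kΩ.
Voltage divider: V = V_supply · (20.48 / 48.09) = 3.65 × 0.4259 = 1.554 V.

V ≈ 1.55 V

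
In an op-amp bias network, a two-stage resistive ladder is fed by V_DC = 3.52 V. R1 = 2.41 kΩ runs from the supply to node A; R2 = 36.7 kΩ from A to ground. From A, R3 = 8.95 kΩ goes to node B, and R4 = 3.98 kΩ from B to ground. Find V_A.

Node A sees R2 in parallel with the series input of stage 2, R3 + R4 = 12.93 kΩ.
R2 ‖ (R3+R4) = 9.561 kΩ.
V_A = 3.52 × 9.561/(2.41 + 9.561) = 2.811 V.

V_A ≈ 2.81 V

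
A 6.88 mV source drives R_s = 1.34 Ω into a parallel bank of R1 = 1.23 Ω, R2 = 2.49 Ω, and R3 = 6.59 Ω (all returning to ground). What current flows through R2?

I ≈ 0.976 mA

Equivalent of the parallel group: R_p = 0.7319 Ω.
V_A = 6.88 × 0.7319/2.072 = 2.430 mV.
I(R2) = V_A / R2 = 2.430/2.49 = 0.9760 mA.
(Check via current divider: I_total = 3.321 mA; share G_k/ΣG = 0.2939 → same result.)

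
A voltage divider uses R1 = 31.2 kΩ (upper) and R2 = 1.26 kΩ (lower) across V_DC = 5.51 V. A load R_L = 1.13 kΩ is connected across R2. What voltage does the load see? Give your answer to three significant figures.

V_out ≈ 0.103 V

R2 ‖ R_L = (1.26 × 1.13)/(1.26 + 1.13) = 0.5957 kΩ.
Then V_out = V_DC · R2'/(R1 + R2') = 5.51 × 0.5957/31.80 = 0.1032 V.
(Unloaded it would be 0.214 V; the load pulls it down.)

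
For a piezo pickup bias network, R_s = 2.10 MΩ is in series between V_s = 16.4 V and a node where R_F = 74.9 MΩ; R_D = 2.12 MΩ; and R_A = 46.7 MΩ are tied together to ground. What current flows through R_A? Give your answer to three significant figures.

Combine the parallel branches: R_p = (1/74.9 + 1/2.12 + 1/46.7)⁻¹ = 1.974 MΩ.
V_A = 16.4 × 1.974/4.074 = 7.947 V.
Branch current I = V_A/R_A = 7.947/46.7 = 0.1702 µA.
(Check via current divider: I_total = 4.025 µA; share G_k/ΣG = 0.04228 → same result.)

I ≈ 0.170 µA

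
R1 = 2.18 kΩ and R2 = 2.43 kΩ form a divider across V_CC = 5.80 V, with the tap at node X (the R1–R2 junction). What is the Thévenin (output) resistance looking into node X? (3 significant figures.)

Looking into X with the source shorted: R_th = R1·R2/(R1+R2) = 2.180 × 2.43/4.610 = 1.149 kΩ.

R_th ≈ 1.15 kΩ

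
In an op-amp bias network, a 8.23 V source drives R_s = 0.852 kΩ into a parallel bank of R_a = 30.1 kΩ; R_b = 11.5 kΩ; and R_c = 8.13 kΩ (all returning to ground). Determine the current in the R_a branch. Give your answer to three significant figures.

I ≈ 0.226 mA

Combine the parallel branches: R_p = (1/30.1 + 1/11.5 + 1/8.13)⁻¹ = 4.112 kΩ.
Node voltage V_A = V_CC · R_p/(R_s + R_p) = 8.23 × 0.8284 = 6.817 V.
Branch current I = V_A/R_a = 6.817/30.1 = 0.2265 mA.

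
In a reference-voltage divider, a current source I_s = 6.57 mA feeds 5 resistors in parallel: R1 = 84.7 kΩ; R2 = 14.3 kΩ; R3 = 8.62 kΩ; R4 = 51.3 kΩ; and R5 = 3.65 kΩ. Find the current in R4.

I ≈ 0.261 mA

Conductances: ΣG = 1/84.7 + 1/14.3 + 1/8.62 + 1/51.3 + 1/3.65 = 0.4912 (1/kΩ).
Current divider: I(R4) = I_s · G_k/ΣG = 6.57 × (0.01949/0.4912) = 6.57 × 0.03968 = 0.2607 mA.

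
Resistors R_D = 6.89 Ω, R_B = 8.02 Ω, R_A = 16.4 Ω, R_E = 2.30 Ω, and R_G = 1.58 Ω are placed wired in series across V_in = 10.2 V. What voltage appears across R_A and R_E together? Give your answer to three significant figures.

ΣR = 6.89 + 8.02 + 16.4 + 2.30 + 1.58 = 35.19 Ω.
R_{R_A..R_E} = 16.4 + 2.30 = 18.70 Ω.
By the voltage-divider rule, V = 10.2 × 18.70/35.19 = 5.420 V.

V ≈ 5.42 V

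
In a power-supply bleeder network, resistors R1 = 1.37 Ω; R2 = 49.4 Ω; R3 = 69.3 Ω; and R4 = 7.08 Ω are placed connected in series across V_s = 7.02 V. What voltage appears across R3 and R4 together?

V ≈ 4.22 V

ΣR = 1.37 + 49.4 + 69.3 + 7.08 = 127.1 Ω.
R_{R3..R4} = 69.3 + 7.08 = 76.38 Ω.
Voltage divider: V = V_s · (76.38 / 127.1) = 7.02 × 0.6007 = 4.217 V.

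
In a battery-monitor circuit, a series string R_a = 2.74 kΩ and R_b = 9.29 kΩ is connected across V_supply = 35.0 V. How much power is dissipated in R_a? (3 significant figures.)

The common current is I = 35.0/12.03 = 2.909 mA.
P(R_a) = I²·R_a = (2.909)² × 2.74 = 23.19 mW.

P ≈ 23.2 mW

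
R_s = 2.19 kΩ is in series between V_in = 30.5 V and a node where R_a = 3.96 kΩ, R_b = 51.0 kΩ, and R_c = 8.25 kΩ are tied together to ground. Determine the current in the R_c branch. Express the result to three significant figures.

I ≈ 1.99 mA

Combine the parallel branches: R_p = (1/3.96 + 1/51.0 + 1/8.25)⁻¹ = 2.542 kΩ.
V_A by voltage divider: V_A = 30.5 × 2.542/(2.19 + 2.542) = 16.39 V.
Branch current I = V_A/R_c = 16.39/8.25 = 1.986 mA.
(Check via current divider: I_total = 6.445 mA; share G_k/ΣG = 0.3082 → same result.)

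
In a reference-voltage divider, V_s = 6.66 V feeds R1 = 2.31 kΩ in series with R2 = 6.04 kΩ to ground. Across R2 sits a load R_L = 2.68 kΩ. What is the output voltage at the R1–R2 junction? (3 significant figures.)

V_out ≈ 2.97 V

First combine the lower leg with the load: R2 ‖ R_L = 1.856 kΩ.
Now apply the divider: V_out = 6.66 × 0.4456 = 2.967 V.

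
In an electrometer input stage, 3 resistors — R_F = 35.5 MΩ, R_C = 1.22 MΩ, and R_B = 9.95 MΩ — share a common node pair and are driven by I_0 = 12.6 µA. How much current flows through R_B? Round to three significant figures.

Conductances: ΣG = 1/35.5 + 1/1.22 + 1/9.95 = 0.9483 (1/MΩ).
Current divider: I(R_B) = I_0 · G_k/ΣG = 12.6 × (0.1005/0.9483) = 12.6 × 0.1060 = 1.335 µA.

I ≈ 1.34 µA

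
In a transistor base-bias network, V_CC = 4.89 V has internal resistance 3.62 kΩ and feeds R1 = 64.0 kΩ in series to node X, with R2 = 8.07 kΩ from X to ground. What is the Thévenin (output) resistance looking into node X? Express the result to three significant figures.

R1' = 3.62 + 64.0 = 67.62 kΩ (source resistance + R1).
Zeroing V_CC shorts the top of R1' to ground, so R_th = R1' ‖ R2 = 7.210 kΩ.

R_th ≈ 7.21 kΩ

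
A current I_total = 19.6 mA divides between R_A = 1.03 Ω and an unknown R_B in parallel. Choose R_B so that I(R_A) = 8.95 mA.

The fraction through R_A equals R_B/(R_A+R_B).
With f = 0.4566, R_B = R_A · f/(1−f) = 1.03 × 0.8404 = 0.8656 Ω.

R_B ≈ 0.866 Ω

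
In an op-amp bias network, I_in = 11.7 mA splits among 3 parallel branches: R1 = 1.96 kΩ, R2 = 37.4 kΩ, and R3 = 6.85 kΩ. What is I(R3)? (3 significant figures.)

I ≈ 2.50 mA

Conductances: ΣG = 1/1.96 + 1/37.4 + 1/6.85 = 0.6829 (1/kΩ).
Current divider: I(R3) = I_in · G_k/ΣG = 11.7 × (0.1460/0.6829) = 11.7 × 0.2138 = 2.501 mA.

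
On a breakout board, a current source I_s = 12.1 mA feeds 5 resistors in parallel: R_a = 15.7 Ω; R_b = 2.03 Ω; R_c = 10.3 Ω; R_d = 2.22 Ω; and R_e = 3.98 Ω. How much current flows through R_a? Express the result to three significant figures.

Total conductance ΣG = 1/15.7 + 1/2.03 + 1/10.3 + 1/2.22 + 1/3.98 = 1.355 (units of 1/Ω).
R_a takes the fraction G_k/ΣG = 0.06369/1.355 = 0.04700, so I = 12.1 × 0.04700 = 0.5687 mA.

I ≈ 0.569 mA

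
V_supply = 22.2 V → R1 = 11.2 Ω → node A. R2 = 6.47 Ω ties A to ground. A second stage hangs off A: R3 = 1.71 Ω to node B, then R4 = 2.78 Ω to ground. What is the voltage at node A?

Looking into the second stage from A: R3 + R4 = 4.490 Ω appears in parallel with R2.
R2 ‖ (R3+R4) = 2.651 Ω.
First divider: V_A = V_supply · 2.651/(11.2 + 2.651) = 4.248 V.

V_A ≈ 4.25 V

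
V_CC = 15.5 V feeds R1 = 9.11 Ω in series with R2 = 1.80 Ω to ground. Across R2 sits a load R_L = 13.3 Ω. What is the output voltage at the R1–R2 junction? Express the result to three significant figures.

V_out ≈ 2.30 V

The load sits in parallel with R2, giving an effective lower resistance R2' = R2·R_L/(R2+R_L) = 1.585 Ω.
Then V_out = V_CC · R2'/(R1 + R2') = 15.5 × 1.585/10.70 = 2.298 V.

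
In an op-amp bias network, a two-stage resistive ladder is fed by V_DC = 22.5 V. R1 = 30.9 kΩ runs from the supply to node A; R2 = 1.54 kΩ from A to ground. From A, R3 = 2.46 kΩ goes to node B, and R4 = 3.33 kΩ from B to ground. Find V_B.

V_B ≈ 0.490 V

The second stage (R3 + R4 = 5.790 kΩ) loads node A in parallel with R2.
R2 ‖ (R3+R4) = 1.216 kΩ.
So V_A = 22.5 × 0.03788 = 0.8522 V.
Stage 2 is unloaded, so V_B = V_A · R4/(R3+R4) = 0.8522 × 3.33/5.790 = 0.4901 V.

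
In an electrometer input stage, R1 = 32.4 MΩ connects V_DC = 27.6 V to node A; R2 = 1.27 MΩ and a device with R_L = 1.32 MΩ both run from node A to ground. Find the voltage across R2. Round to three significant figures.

V_out ≈ 0.541 V

First combine the lower leg with the load: R2 ‖ R_L = 0.6473 MΩ.
Now apply the divider: V_out = 27.6 × 0.01959 = 0.5406 V.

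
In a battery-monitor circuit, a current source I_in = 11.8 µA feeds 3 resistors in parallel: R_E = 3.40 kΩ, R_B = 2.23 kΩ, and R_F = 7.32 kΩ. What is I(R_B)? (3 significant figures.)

I ≈ 6.02 µA

Conductances: ΣG = 1/3.40 + 1/2.23 + 1/7.32 = 0.8792 (1/kΩ).
Current divider: I(R_B) = I_in · G_k/ΣG = 11.8 × (0.4484/0.8792) = 11.8 × 0.5101 = 6.019 µA.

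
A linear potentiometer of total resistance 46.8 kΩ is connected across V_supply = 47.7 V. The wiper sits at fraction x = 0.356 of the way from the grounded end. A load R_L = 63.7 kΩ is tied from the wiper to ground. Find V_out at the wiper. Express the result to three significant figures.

V_out ≈ 14.5 V

Split the track: R_lower = x·R_p = 16.66 kΩ, R_upper = (1−x)·R_p = 30.14 kΩ.
Lower segment in parallel with the load: 16.66 ‖ 63.7 = 13.21 kΩ.
Then V_out = V_supply · 13.21/(30.14 + 13.21) = 14.53 V.
(Unloaded: V_out = x·V_supply = 17.0 V.)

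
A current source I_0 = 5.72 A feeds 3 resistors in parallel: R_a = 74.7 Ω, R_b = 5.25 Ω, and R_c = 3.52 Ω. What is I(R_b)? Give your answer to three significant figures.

ΣG = 1/74.7 + 1/5.25 + 1/3.52 = 0.4880.
By the current-divider rule, I = I_0 · G_k/ΣG = 5.72 × 0.3904 = 2.233 A.

I ≈ 2.23 A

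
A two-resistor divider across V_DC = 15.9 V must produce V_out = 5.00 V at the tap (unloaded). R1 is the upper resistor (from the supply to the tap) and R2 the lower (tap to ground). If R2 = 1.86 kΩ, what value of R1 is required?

Required fraction k = V_out/V_DC = 0.3145.
R1 = R2·(1/k − 1) = 1.86 × 2.180 = 4.055 kΩ.

R1 ≈ 4.05 kΩ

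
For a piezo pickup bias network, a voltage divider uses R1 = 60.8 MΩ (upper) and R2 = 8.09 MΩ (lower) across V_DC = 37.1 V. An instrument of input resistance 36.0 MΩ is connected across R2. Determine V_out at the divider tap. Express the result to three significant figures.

R2 ‖ R_L = (8.09 × 36.0)/(8.09 + 36.0) = 6.606 MΩ.
Now apply the divider: V_out = 37.1 × 0.09800 = 3.636 V.

V_out ≈ 3.64 V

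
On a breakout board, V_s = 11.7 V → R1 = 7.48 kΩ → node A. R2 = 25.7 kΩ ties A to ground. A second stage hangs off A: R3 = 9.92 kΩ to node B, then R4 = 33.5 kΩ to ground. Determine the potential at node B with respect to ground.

Node A sees R2 in parallel with the series input of stage 2, R3 + R4 = 43.42 kΩ.
Effective lower resistance at A: R2 ‖ 43.42 = 16.14 kΩ.
So V_A = 11.7 × 0.6834 = 7.996 V.
V_B = V_A × 0.7715 = 6.169 V.

V_B ≈ 6.17 V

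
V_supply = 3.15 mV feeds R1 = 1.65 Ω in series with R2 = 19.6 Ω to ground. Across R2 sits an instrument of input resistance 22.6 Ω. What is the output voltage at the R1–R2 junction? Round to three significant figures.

V_out ≈ 2.72 mV

First combine the lower leg with the load: R2 ‖ R_L = 10.50 Ω.
Voltage divider with the loaded lower leg: V_out = 3.15 × 10.50/(1.65 + 10.50) = 3.15 × 0.8642 = 2.722 mV.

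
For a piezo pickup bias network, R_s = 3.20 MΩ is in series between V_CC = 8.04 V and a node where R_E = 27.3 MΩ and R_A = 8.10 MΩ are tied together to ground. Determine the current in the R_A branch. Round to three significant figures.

I ≈ 0.656 µA

Equivalent of the parallel group: R_p = 6.247 MΩ.
Node voltage V_A = V_CC · R_p/(R_s + R_p) = 8.04 × 0.6613 = 5.316 V.
Branch current I = V_A/R_A = 5.316/8.10 = 0.6564 µA.
(Equivalently: I_total = 0.8511 µA, then current-divider fraction G_k/ΣG = 0.7712.)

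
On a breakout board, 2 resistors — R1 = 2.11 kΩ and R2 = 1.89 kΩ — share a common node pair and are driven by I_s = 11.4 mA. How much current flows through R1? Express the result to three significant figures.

I ≈ 5.39 mA

For two parallel branches, I_k = I_s · (other R)/(sum of R).
I(R1) = 11.4 × 1.89/(2.11 + 1.89) = 11.4 × 0.4725 = 5.386 mA.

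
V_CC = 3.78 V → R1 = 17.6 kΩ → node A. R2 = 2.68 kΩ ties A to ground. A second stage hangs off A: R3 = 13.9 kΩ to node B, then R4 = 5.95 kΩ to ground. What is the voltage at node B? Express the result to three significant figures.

Looking into the second stage from A: R3 + R4 = 19.85 kΩ appears in parallel with R2.
Effective lower resistance at A: R2 ‖ 19.85 = 2.361 kΩ.
First divider: V_A = V_CC · 2.361/(17.6 + 2.361) = 0.4471 V.
Then the unloaded second divider: V_B = V_A × R4/(R3+R4) = 0.4471 × 0.2997 = 0.1340 V.

V_B ≈ 0.134 V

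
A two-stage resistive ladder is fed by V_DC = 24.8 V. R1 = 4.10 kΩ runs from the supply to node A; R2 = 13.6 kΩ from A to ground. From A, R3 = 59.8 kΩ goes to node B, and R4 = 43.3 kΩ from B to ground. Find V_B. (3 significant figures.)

The second stage (R3 + R4 = 103.1 kΩ) loads node A in parallel with R2.
Effective lower resistance at A: R2 ‖ 103.1 = 12.02 kΩ.
First divider: V_A = V_DC · 12.02/(4.10 + 12.02) = 18.49 V.
Stage 2 is unloaded, so V_B = V_A · R4/(R3+R4) = 18.49 × 43.3/103.1 = 7.766 V.

V_B ≈ 7.77 V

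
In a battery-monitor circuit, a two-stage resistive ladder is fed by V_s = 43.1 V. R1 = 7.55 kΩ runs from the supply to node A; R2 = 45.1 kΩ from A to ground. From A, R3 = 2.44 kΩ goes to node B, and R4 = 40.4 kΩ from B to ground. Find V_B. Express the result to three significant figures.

V_B ≈ 30.2 V

Looking into the second stage from A: R3 + R4 = 42.84 kΩ appears in parallel with R2.
R2 ‖ (R3+R4) = 21.97 kΩ.
First divider: V_A = V_s · 21.97/(7.55 + 21.97) = 32.08 V.
Stage 2 is unloaded, so V_B = V_A · R4/(R3+R4) = 32.08 × 40.4/42.84 = 30.25 V.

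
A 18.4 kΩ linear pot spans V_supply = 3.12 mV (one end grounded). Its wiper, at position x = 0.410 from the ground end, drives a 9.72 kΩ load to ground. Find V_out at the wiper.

V_out ≈ 0.877 mV

Lower segment x·R_p = 7.544 kΩ; upper segment (1−x)·R_p = 10.86 kΩ.
(x·R_p) ‖ R_L = 4.247 kΩ.
Then V_out = V_supply · 4.247/(10.86 + 4.247) = 0.8774 mV.
(Unloaded: V_out = x·V_supply = 1.28 mV.)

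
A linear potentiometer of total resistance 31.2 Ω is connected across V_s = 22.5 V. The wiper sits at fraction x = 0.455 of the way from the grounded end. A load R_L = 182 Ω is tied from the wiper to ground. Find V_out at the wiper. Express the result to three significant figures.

Lower segment x·R_p = 14.20 Ω; upper segment (1−x)·R_p = 17.00 Ω.
R_L loads the lower segment: effective lower R = 13.17 Ω.
Loaded-divider output: V_out = 22.5 × 0.4364 = 9.820 V.

V_out ≈ 9.82 V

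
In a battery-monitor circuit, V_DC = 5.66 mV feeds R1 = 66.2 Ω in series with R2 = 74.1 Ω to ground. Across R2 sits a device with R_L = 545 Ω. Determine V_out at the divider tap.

R2 ‖ R_L = (74.1 × 545)/(74.1 + 545) = 65.23 Ω.
Voltage divider with the loaded lower leg: V_out = 5.66 × 65.23/(66.2 + 65.23) = 5.66 × 0.4963 = 2.809 mV.

V_out ≈ 2.81 mV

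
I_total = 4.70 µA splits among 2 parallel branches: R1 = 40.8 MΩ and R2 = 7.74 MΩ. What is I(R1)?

With just two branches, the current splits inversely with resistance.
So I = 4.70 × 7.74/48.54 = 0.7494 µA.

I ≈ 0.749 µA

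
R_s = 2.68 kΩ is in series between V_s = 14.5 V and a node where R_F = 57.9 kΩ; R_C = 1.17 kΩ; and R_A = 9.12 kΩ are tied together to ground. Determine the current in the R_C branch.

Combine the parallel branches: R_p = (1/57.9 + 1/1.17 + 1/9.12)⁻¹ = 1.019 kΩ.
Node voltage V_A = V_s · R_p/(R_s + R_p) = 14.5 × 0.2754 = 3.994 V.
I(R_C) = V_A / R_C = 3.994/1.17 = 3.413 mA.
(Equivalently: I_total = 3.920 mA, then current-divider fraction G_k/ΣG = 0.8707.)

I ≈ 3.41 mA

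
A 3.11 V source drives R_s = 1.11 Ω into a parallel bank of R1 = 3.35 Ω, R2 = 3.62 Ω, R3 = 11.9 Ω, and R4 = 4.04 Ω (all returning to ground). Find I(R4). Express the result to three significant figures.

Equivalent of the parallel group: R_p = 1.103 Ω.
V_A = 3.11 × 1.103/2.213 = 1.550 V.
I(R4) = V_A / R4 = 1.550/4.04 = 0.3837 A.
(Equivalently: I_total = 1.405 A, then current-divider fraction G_k/ΣG = 0.2731.)

I ≈ 0.384 A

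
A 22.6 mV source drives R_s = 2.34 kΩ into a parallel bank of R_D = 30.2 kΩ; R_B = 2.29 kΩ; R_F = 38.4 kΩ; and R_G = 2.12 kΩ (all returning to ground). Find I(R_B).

I ≈ 3.02 µA

Parallel bank: R_p = 1/(1/30.2 + 1/2.29 + 1/38.4 + 1/2.12) = 1.034 kΩ.
V_A = 22.6 × 1.034/3.374 = 6.924 mV.
I(R_B) = V_A / R_B = 6.924/2.29 = 3.024 µA.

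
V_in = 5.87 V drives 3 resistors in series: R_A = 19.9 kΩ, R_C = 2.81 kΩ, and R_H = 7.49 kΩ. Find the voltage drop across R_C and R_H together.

Series total: ΣR = 19.9 + 2.81 + 7.49 = 30.20 kΩ.
R_{R_C..R_H} = 2.81 + 7.49 = 10.30 kΩ.
Voltage divider: V = V_in · (10.30 / 30.20) = 5.87 × 0.3411 = 2.002 V.

V ≈ 2.00 V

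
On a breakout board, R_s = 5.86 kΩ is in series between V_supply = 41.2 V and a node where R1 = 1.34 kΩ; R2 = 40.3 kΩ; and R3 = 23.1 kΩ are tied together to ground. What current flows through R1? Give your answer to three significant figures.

Combine the parallel branches: R_p = (1/1.34 + 1/40.3 + 1/23.1)⁻¹ = 1.228 kΩ.
Node voltage V_A = V_supply · R_p/(R_s + R_p) = 41.2 × 0.1732 = 7.138 V.
Branch current I = V_A/R1 = 7.138/1.34 = 5.327 mA.
(Check via current divider: I_total = 5.813 mA; share G_k/ΣG = 0.9164 → same result.)

I ≈ 5.33 mA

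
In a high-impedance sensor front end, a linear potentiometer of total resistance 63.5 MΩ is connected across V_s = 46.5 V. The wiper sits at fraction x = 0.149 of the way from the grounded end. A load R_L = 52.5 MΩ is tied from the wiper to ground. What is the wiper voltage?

V_out ≈ 6.01 V

Split the track: R_lower = x·R_p = 9.461 MΩ, R_upper = (1−x)·R_p = 54.04 MΩ.
Lower segment in parallel with the load: 9.461 ‖ 52.5 = 8.017 MΩ.
Then V_out = V_s · 8.017/(54.04 + 8.017) = 6.007 V.
(Unloaded: V_out = x·V_s = 6.93 V.)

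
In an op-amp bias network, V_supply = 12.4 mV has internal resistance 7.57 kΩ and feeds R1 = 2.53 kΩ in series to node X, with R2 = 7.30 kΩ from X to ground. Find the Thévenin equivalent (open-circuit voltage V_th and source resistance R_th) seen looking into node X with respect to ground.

R1' = 7.57 + 2.53 = 10.10 kΩ (source resistance + R1).
Open-circuit (no load on X): V_th = V_supply · R2/(R1' + R2) = 12.4 × 7.30/(10.10 + 7.30) = 5.202 mV.
Looking into X with the source shorted: R_th = R1'·R2/(R1'+R2) = 10.10 × 7.30/17.40 = 4.237 kΩ.

V_th ≈ 5.20 mV, R_th ≈ 4.24 kΩ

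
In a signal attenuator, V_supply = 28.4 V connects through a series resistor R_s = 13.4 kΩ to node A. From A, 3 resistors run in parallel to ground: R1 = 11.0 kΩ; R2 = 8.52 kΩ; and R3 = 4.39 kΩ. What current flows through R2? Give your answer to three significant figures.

I ≈ 0.487 mA

Parallel bank: R_p = 1/(1/11.0 + 1/8.52 + 1/4.39) = 2.293 kΩ.
V_A by voltage divider: V_A = 28.4 × 2.293/(13.4 + 2.293) = 4.150 V.
Branch current I = V_A/R2 = 4.150/8.52 = 0.4871 mA.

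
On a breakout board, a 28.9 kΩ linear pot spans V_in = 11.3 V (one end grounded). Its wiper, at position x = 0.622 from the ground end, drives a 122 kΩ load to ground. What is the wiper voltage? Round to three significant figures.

Split the track: R_lower = x·R_p = 17.98 kΩ, R_upper = (1−x)·R_p = 10.92 kΩ.
R_L loads the lower segment: effective lower R = 15.67 kΩ.
V_out = 11.3 × 15.67/(10.92 + 15.67) = 6.658 V.

V_out ≈ 6.66 V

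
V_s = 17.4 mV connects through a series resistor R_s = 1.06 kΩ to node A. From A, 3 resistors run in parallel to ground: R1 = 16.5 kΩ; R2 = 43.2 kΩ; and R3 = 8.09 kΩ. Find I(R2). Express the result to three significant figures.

I ≈ 0.330 µA

Equivalent of the parallel group: R_p = 4.822 kΩ.
V_A by voltage divider: V_A = 17.4 × 4.822/(1.06 + 4.822) = 14.26 mV.
I(R2) = V_A / R2 = 14.26/43.2 = 0.3302 µA.
(Check via current divider: I_total = 2.958 µA; share G_k/ΣG = 0.1116 → same result.)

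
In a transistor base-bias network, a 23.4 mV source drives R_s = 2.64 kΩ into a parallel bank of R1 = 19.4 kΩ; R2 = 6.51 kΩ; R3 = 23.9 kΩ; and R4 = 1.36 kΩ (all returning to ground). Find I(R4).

I ≈ 4.79 µA

Parallel bank: R_p = 1/(1/19.4 + 1/6.51 + 1/23.9 + 1/1.36) = 1.018 kΩ.
Node voltage V_A = V_DC · R_p/(R_s + R_p) = 23.4 × 0.2783 = 6.512 mV.
Branch current I = V_A/R4 = 6.512/1.36 = 4.788 µA.
(Check via current divider: I_total = 6.397 µA; share G_k/ΣG = 0.7485 → same result.)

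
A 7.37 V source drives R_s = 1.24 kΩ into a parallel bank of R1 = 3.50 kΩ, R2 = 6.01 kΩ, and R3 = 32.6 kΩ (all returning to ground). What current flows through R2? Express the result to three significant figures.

I ≈ 0.767 mA

Equivalent of the parallel group: R_p = 2.071 kΩ.
Node voltage V_A = V_s · R_p/(R_s + R_p) = 7.37 × 0.6255 = 4.610 V.
Branch current I = V_A/R2 = 4.610/6.01 = 0.7671 mA.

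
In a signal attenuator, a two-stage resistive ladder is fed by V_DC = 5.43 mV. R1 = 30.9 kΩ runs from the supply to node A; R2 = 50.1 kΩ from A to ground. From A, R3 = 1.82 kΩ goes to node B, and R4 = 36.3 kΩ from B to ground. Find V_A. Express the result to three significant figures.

Looking into the second stage from A: R3 + R4 = 38.12 kΩ appears in parallel with R2.
R2 ‖ (R3+R4) = 21.65 kΩ.
First divider: V_A = V_DC · 21.65/(30.9 + 21.65) = 2.237 mV.

V_A ≈ 2.24 mV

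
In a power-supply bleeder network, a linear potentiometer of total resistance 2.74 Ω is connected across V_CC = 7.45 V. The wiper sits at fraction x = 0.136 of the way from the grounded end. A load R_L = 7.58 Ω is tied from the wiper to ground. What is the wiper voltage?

The pot divides into 2.367 Ω above the wiper and 0.3726 Ω below.
(x·R_p) ‖ R_L = 0.3552 Ω.
V_out = 7.45 × 0.3552/(2.367 + 0.3552) = 0.9719 V.
(Unloaded: V_out = x·V_CC = 1.01 V.)

V_out ≈ 0.972 V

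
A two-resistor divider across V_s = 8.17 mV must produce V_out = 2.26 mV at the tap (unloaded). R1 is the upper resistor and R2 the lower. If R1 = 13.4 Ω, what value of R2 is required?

R2 ≈ 5.12 Ω

The divider ratio is R2/(R1+R2) = 2.26/8.17 = 0.2766.
So R2 = R1 · V_out/(V_s − V_out) = 13.4 × 2.26/(8.17 − 2.26) = 13.4 × 0.3824 = 5.124 Ω.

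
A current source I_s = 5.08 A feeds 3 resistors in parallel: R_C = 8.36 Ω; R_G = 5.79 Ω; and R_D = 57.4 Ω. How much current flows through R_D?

I ≈ 0.286 A

ΣG = 1/8.36 + 1/5.79 + 1/57.4 = 0.3098.
Current divider: I(R_D) = I_s · G_k/ΣG = 5.08 × (0.01742/0.3098) = 5.08 × 0.05624 = 0.2857 A.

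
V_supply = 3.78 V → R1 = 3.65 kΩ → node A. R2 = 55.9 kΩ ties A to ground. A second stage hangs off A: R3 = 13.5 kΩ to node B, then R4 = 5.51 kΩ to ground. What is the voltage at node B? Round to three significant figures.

V_B ≈ 0.871 V

Node A sees R2 in parallel with the series input of stage 2, R3 + R4 = 19.01 kΩ.
R2 ‖ (R3+R4) = 14.19 kΩ.
So V_A = 3.78 × 0.7954 = 3.006 V.
Stage 2 is unloaded, so V_B = V_A · R4/(R3+R4) = 3.006 × 5.51/19.01 = 0.8714 V.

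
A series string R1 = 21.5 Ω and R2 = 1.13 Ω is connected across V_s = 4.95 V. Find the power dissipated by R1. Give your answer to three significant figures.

The common current is I = 4.95/22.63 = 0.2187 A.
P = I²R = 0.04785 × 21.5 = 1.029 W.

P ≈ 1.03 W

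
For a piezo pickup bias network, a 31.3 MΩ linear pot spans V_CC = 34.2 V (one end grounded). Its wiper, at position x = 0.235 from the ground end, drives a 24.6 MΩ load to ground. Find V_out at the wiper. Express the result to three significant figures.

Split the track: R_lower = x·R_p = 7.356 MΩ, R_upper = (1−x)·R_p = 23.94 MΩ.
R_L loads the lower segment: effective lower R = 5.662 MΩ.
Loaded-divider output: V_out = 34.2 × 0.1913 = 6.541 V.
(Unloaded: V_out = x·V_CC = 8.04 V.)

V_out ≈ 6.54 V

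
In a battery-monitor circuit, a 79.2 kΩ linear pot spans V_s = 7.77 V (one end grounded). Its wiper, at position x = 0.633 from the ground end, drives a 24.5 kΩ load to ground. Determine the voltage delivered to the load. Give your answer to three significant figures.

V_out ≈ 2.81 V

The pot divides into 29.07 kΩ above the wiper and 50.13 kΩ below.
R_L loads the lower segment: effective lower R = 16.46 kΩ.
V_out = 7.77 × 16.46/(29.07 + 16.46) = 2.809 V.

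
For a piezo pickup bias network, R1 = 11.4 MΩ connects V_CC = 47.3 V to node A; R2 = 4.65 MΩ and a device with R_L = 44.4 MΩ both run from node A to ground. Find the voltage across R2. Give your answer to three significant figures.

The load sits in parallel with R2, giving an effective lower resistance R2' = R2·R_L/(R2+R_L) = 4.209 MΩ.
Then V_out = V_CC · R2'/(R1 + R2') = 47.3 × 4.209/15.61 = 12.75 V.

V_out ≈ 12.8 V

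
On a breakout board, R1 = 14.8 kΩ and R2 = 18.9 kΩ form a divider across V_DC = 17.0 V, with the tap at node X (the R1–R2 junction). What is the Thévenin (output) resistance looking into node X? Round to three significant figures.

R_th ≈ 8.30 kΩ

Zeroing V_DC shorts the top of R1 to ground, so R_th = R1 ‖ R2 = 8.300 kΩ.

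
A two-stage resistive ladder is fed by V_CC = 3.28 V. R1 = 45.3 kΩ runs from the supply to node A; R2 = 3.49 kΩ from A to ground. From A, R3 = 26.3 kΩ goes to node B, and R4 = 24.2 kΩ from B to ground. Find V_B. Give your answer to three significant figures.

V_B ≈ 0.106 V

Looking into the second stage from A: R3 + R4 = 50.50 kΩ appears in parallel with R2.
Effective lower resistance at A: R2 ‖ 50.50 = 3.264 kΩ.
First divider: V_A = V_CC · 3.264/(45.3 + 3.264) = 0.2205 V.
Stage 2 is unloaded, so V_B = V_A · R4/(R3+R4) = 0.2205 × 24.2/50.50 = 0.1057 V.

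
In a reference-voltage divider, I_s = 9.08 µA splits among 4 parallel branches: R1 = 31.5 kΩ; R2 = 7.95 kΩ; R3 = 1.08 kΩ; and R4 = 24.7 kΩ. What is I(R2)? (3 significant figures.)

Total conductance ΣG = 1/31.5 + 1/7.95 + 1/1.08 + 1/24.7 = 1.124 (units of 1/kΩ).
R2 takes the fraction G_k/ΣG = 0.1258/1.124 = 0.1119, so I = 9.08 × 0.1119 = 1.016 µA.

I ≈ 1.02 µA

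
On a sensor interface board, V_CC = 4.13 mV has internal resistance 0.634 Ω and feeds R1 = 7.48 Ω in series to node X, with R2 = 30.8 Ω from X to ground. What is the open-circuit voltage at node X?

R1' = 0.634 + 7.48 = 8.114 Ω (source resistance + R1).
Open-circuit (no load on X): V_th = V_CC · R2/(R1' + R2) = 4.13 × 30.8/(8.114 + 30.8) = 3.269 mV.

V_th ≈ 3.27 mV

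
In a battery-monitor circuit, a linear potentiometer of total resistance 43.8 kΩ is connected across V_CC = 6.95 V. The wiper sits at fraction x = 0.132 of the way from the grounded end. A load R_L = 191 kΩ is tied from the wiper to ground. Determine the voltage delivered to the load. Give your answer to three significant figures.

V_out ≈ 0.894 V

Split the track: R_lower = x·R_p = 5.782 kΩ, R_upper = (1−x)·R_p = 38.02 kΩ.
Lower segment in parallel with the load: 5.782 ‖ 191 = 5.612 kΩ.
V_out = 6.95 × 5.612/(38.02 + 5.612) = 0.8939 V.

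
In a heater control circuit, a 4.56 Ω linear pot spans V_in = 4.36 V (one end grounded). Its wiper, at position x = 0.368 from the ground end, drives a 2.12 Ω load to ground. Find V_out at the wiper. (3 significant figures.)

Split the track: R_lower = x·R_p = 1.678 Ω, R_upper = (1−x)·R_p = 2.882 Ω.
Lower segment in parallel with the load: 1.678 ‖ 2.12 = 0.9367 Ω.
V_out = 4.36 × 0.9367/(2.882 + 0.9367) = 1.069 V.

V_out ≈ 1.07 V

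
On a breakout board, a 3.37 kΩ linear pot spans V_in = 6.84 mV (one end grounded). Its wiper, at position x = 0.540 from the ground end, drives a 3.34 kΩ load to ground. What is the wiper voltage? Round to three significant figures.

The pot divides into 1.550 kΩ above the wiper and 1.820 kΩ below.
Lower segment in parallel with the load: 1.820 ‖ 3.34 = 1.178 kΩ.
V_out = 6.84 × 1.178/(1.550 + 1.178) = 2.953 mV.
(Unloaded: V_out = x·V_in = 3.69 mV.)

V_out ≈ 2.95 mV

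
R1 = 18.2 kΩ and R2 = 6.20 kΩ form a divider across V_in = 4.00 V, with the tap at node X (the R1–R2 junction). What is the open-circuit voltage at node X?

V_th ≈ 1.02 V

With X open, the divider is unloaded: V_th = 4.00 × 6.20/24.40 = 1.016 V.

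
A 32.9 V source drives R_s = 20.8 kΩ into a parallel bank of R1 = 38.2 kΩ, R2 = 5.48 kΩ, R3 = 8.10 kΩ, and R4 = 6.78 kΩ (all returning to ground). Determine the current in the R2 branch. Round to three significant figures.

Equivalent of the parallel group: R_p = 2.085 kΩ.
V_A by voltage divider: V_A = 32.9 × 2.085/(20.8 + 2.085) = 2.997 V.
I(R2) = V_A / R2 = 2.997/5.48 = 0.5470 mA.

I ≈ 0.547 mA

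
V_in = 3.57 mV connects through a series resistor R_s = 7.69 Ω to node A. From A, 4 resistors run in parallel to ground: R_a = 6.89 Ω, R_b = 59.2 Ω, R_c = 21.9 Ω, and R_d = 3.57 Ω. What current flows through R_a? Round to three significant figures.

I ≈ 0.109 mA

Combine the parallel branches: R_p = (1/6.89 + 1/59.2 + 1/21.9 + 1/3.57)⁻¹ = 2.050 Ω.
Node voltage V_A = V_in · R_p/(R_s + R_p) = 3.57 × 0.2105 = 0.7514 mV.
Branch current I = V_A/R_a = 0.7514/6.89 = 0.1091 mA.
(Equivalently: I_total = 0.3665 mA, then current-divider fraction G_k/ΣG = 0.2975.)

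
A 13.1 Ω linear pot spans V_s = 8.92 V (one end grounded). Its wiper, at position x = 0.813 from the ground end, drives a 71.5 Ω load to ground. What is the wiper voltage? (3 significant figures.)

Split the track: R_lower = x·R_p = 10.65 Ω, R_upper = (1−x)·R_p = 2.450 Ω.
R_L loads the lower segment: effective lower R = 9.270 Ω.
Then V_out = V_s · 9.270/(2.450 + 9.270) = 7.055 V.

V_out ≈ 7.06 V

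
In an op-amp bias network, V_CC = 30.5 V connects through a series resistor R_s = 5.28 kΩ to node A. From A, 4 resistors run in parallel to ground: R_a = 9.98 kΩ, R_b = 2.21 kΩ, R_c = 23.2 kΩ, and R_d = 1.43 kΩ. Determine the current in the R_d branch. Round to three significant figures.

I ≈ 2.72 mA

Combine the parallel branches: R_p = (1/9.98 + 1/2.21 + 1/23.2 + 1/1.43)⁻¹ = 0.7721 kΩ.
Node voltage V_A = V_CC · R_p/(R_s + R_p) = 30.5 × 0.1276 = 3.891 V.
I(R_d) = V_A / R_d = 3.891/1.43 = 2.721 mA.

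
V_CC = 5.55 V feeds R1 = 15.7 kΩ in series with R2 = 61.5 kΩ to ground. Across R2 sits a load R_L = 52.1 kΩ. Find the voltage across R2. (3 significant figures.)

The load sits in parallel with R2, giving an effective lower resistance R2' = R2·R_L/(R2+R_L) = 28.21 kΩ.
Now apply the divider: V_out = 5.55 × 0.6424 = 3.565 V.

V_out ≈ 3.57 V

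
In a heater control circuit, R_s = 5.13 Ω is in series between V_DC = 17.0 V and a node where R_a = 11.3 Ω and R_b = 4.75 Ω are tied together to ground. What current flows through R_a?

Equivalent of the parallel group: R_p = 3.344 Ω.
V_A = 17.0 × 3.344/8.474 = 6.709 V.
Branch current I = V_A/R_a = 6.709/11.3 = 0.5937 A.
(Equivalently: I_total = 2.006 A, then current-divider fraction G_k/ΣG = 0.2960.)

I ≈ 0.594 A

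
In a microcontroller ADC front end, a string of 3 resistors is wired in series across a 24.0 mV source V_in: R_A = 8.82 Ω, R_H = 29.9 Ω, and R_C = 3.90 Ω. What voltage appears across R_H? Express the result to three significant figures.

V ≈ 16.8 mV

ΣR = 8.82 + 29.9 + 3.90 = 42.62 Ω.
By the voltage-divider rule, V = 24.0 × 29.90/42.62 = 16.84 mV.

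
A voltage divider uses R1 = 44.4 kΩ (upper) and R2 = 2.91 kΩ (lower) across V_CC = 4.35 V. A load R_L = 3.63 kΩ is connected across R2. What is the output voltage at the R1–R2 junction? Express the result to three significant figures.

First combine the lower leg with the load: R2 ‖ R_L = 1.615 kΩ.
Voltage divider with the loaded lower leg: V_out = 4.35 × 1.615/(44.4 + 1.615) = 4.35 × 0.03510 = 0.1527 V.

V_out ≈ 0.153 V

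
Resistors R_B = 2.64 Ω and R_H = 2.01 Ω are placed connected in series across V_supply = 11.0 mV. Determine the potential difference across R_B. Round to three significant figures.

V ≈ 6.25 mV

Total series resistance ΣR = 2.64 + 2.01 = 4.650 Ω.
By the voltage-divider rule, V = 11.0 × 2.640/4.650 = 6.245 mV.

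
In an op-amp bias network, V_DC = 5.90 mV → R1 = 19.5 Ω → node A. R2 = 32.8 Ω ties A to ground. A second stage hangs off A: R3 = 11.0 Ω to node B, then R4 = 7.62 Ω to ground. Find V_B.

Node A sees R2 in parallel with the series input of stage 2, R3 + R4 = 18.62 Ω.
Effective lower resistance at A: R2 ‖ 18.62 = 11.88 Ω.
So V_A = 5.90 × 0.3785 = 2.233 mV.
V_B = V_A × 0.4092 = 0.9140 mV.

V_B ≈ 0.914 mV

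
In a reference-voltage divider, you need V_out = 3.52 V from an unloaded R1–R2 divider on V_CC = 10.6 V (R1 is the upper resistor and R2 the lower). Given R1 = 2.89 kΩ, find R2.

V_out/V_CC = R2/(R1+R2) = 0.3321.
Rearranging, R2 = R1·k/(1−k) = 2.89 × 0.4972 = 1.437 kΩ.

R2 ≈ 1.44 kΩ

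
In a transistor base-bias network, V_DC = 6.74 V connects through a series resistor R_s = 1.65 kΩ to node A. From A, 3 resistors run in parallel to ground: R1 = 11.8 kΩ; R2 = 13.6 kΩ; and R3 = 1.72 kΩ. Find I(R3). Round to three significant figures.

Equivalent of the parallel group: R_p = 1.352 kΩ.
V_A = 6.74 × 1.352/3.002 = 3.035 V.
I(R3) = V_A / R3 = 3.035/1.72 = 1.765 mA.

I ≈ 1.76 mA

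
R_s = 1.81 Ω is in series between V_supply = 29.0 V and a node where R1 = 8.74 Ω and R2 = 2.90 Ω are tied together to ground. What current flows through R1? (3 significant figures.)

I ≈ 1.81 A

Parallel bank: R_p = 1/(1/8.74 + 1/2.90) = 2.177 Ω.
V_A = 29.0 × 2.177/3.987 = 15.84 V.
I(R1) = V_A / R1 = 15.84/8.74 = 1.812 A.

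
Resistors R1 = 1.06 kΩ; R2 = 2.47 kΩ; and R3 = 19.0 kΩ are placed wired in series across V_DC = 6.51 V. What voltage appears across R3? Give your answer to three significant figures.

V ≈ 5.49 V

ΣR = 1.06 + 2.47 + 19.0 = 22.53 kΩ.
V = V_DC · R/ΣR = 6.51 × 0.8433 = 5.490 V.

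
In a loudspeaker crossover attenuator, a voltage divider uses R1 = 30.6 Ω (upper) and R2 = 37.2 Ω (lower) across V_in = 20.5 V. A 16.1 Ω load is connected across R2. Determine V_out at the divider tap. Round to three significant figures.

R2 ‖ R_L = (37.2 × 16.1)/(37.2 + 16.1) = 11.24 Ω.
Now apply the divider: V_out = 20.5 × 0.2686 = 5.506 V.

V_out ≈ 5.51 V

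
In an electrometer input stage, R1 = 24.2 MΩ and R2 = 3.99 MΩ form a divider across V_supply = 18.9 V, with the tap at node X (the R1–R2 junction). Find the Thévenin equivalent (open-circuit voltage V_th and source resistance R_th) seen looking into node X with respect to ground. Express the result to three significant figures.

V_th is the unloaded tap voltage: V_supply · R2/(R1+R2) = 18.9 × 0.1415 = 2.675 V.
Zeroing V_supply shorts the top of R1 to ground, so R_th = R1 ‖ R2 = 3.425 MΩ.

V_th ≈ 2.68 V, R_th ≈ 3.43 MΩ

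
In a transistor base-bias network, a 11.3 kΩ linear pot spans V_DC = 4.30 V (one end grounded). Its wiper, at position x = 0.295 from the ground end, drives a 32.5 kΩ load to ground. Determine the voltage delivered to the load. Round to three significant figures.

V_out ≈ 1.18 V

Split the track: R_lower = x·R_p = 3.333 kΩ, R_upper = (1−x)·R_p = 7.967 kΩ.
R_L loads the lower segment: effective lower R = 3.023 kΩ.
Loaded-divider output: V_out = 4.30 × 0.2751 = 1.183 V.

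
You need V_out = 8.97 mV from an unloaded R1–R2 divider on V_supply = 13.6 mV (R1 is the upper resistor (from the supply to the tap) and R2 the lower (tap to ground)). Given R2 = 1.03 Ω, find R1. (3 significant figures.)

V_out/V_supply = R2/(R1+R2) = 0.6596.
So R1 = R2 · (V_supply/V_out − 1) = 1.03 × (13.6/8.97 − 1) = 1.03 × 0.5162 = 0.5316 Ω.

R1 ≈ 0.532 Ω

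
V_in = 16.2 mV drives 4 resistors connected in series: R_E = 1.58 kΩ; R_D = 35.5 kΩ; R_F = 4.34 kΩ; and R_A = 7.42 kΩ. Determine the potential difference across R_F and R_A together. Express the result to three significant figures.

ΣR = 1.58 + 35.5 + 4.34 + 7.42 = 48.84 kΩ.
R_{R_F..R_A} = 4.34 + 7.42 = 11.76 kΩ.
By the voltage-divider rule, V = 16.2 × 11.76/48.84 = 3.901 mV.

V ≈ 3.90 mV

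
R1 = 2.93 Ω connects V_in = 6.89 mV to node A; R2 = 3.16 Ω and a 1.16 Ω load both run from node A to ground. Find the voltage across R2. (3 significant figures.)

V_out ≈ 1.55 mV

First combine the lower leg with the load: R2 ‖ R_L = 0.8485 Ω.
Voltage divider with the loaded lower leg: V_out = 6.89 × 0.8485/(2.93 + 0.8485) = 6.89 × 0.2246 = 1.547 mV.
(Unloaded it would be 3.58 mV; the load pulls it down.)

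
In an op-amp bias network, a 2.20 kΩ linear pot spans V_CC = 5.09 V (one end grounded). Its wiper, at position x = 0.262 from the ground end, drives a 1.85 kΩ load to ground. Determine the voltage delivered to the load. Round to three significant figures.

V_out ≈ 1.08 V

The pot divides into 1.624 kΩ above the wiper and 0.5764 kΩ below.
(x·R_p) ‖ R_L = 0.4395 kΩ.
Then V_out = V_CC · 0.4395/(1.624 + 0.4395) = 1.084 V.
(Unloaded: V_out = x·V_CC = 1.33 V.)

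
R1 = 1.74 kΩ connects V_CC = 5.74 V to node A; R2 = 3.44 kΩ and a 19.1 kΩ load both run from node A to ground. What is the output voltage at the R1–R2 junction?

V_out ≈ 3.59 V

R2 ‖ R_L = (3.44 × 19.1)/(3.44 + 19.1) = 2.915 kΩ.
Voltage divider with the loaded lower leg: V_out = 5.74 × 2.915/(1.74 + 2.915) = 5.74 × 0.6262 = 3.594 V.
(Unloaded it would be 3.81 V; the load pulls it down.)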